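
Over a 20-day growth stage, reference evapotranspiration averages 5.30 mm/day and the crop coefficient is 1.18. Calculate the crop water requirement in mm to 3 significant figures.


Approach: apply the crop water requirement relation, CWR = ET0 * Kc * days.
CWR = 5.30 * 1.18 * 20 = 125 mm
Therefore the crop water requirement = 125 mm.


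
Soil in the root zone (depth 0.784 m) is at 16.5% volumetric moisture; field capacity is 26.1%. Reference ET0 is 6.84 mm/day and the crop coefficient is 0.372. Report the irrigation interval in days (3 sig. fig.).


Approach: apply soil-water budget scheduling, SMD = (FC-theta)/100*depth*1000; ETc = ET0*Kc; interval = SMD/ETc.
Step 1 — soil moisture deficit:
  SMD = (26.1 - 16.5)/100 * 0.784 * 1000 = 75.264 mm
Step 2 — daily crop ET (ETc = ET0*Kc):
  ETc = 6.84 * 0.372 = 2.5445 mm/day
Step 3 — irrigation interval (SMD/ETc):
  interval = 75.264 / 2.5445 = 29.6 days
Therefore the irrigation interval = 29.6 days.


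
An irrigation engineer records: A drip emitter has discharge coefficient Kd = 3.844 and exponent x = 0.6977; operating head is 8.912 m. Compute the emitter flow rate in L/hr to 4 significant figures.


Approach: apply the emitter characteristic equation, q = Kd * h^x.
q = 3.844 * 8.912^0.6977 = 17.68 L/hr
Therefore the emitter flow rate = 17.68 L/hr.


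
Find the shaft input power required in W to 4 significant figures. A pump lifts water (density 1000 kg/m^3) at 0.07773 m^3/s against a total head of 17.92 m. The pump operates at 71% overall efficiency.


Approach: apply hydraulic power then efficiency conversion, P = rho*g*Q*H; P_in = P/eta.
Step 1 — hydraulic power (P = rho*g*Q*H):
  P = 1000 * 9.81 * 0.07773 * 17.92 = 13664.6 W
Step 2 — input power: P_in = P/eta = 13664.6 / 0.71 = 19250 W
Therefore the shaft input power required = 19250 W.


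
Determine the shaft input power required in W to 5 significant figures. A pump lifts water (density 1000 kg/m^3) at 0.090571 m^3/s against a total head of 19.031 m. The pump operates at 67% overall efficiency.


Approach: apply hydraulic power then efficiency conversion, P = rho*g*Q*H; P_in = P/eta.
Step 1 — hydraulic power (P = rho*g*Q*H):
  P = 1000 * 9.81 * 0.090571 * 19.031 = 16909.07 W
Step 2 — input power: P_in = P/eta = 16909.07 / 0.67 = 25237 W
Therefore the shaft input power required = 25237 W.


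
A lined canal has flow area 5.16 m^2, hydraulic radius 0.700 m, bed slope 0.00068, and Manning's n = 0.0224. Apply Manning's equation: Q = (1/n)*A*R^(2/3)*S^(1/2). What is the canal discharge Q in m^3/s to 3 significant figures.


Q = (1/0.0224) * 5.16 * 0.700^(2/3) * 0.00068^(1/2) = 4.74 m^3/s
Therefore the canal discharge Q = 4.74 m^3/s.


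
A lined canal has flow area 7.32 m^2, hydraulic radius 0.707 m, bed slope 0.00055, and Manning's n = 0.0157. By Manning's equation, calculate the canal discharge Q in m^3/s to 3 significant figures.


Approach: apply Manning's equation, Q = (1/n)*A*R^(2/3)*S^(1/2).
Q = (1/0.0157) * 7.32 * 0.707^(2/3) * 0.00055^(1/2) = 8.68 m^3/s
Therefore the canal discharge Q = 8.68 m^3/s.


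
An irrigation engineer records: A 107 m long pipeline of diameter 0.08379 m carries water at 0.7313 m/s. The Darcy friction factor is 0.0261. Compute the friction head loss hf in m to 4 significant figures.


Approach: apply the Darcy-Weisbach equation, hf = f*(L/D)*(v^2/(2g)).
hf = 0.0261 * (107/0.08379) * (0.7313^2 / (2*9.81))
hf = 0.9085 m
Therefore the friction head loss hf = 0.9085 m.


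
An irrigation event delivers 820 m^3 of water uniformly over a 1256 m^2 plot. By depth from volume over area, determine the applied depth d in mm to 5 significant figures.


Approach: apply depth from volume over area, d = (V/A)*1000.
d = (820 / 1256) * 1000 = 652.87 mm
Therefore the applied depth d = 652.87 mm.


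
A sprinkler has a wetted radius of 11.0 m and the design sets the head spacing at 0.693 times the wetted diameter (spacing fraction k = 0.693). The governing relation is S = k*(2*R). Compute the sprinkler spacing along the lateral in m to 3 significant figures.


S = 0.693 * (2 * 11.0) = 15.2 m
Therefore the sprinkler spacing along the lateral = 15.2 m.


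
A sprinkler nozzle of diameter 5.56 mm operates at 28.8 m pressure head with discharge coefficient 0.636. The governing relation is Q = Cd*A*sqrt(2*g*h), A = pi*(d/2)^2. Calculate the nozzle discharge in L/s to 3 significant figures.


A = pi*(5.56e-3/2)^2 = 2.4279e-05 m^2
Q = 0.636 * 2.4279e-05 * sqrt(2*9.81*28.8) * 1000 = 0.367 L/s
Therefore the nozzle discharge = 0.367 L/s.


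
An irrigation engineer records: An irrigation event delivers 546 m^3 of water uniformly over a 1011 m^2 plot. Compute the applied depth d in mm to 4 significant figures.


Approach: apply depth from volume over area, d = (V/A)*1000.
d = (546 / 1011) * 1000 = 540.1 mm
Therefore the applied depth d = 540.1 mm.


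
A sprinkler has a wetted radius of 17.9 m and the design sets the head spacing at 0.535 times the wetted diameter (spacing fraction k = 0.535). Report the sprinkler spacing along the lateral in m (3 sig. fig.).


Approach: apply the sprinkler spacing rule (spacing as a fraction of wetted diameter), S = k*(2*R).
S = 0.535 * (2 * 17.9) = 19.2 m
Therefore the sprinkler spacing along the lateral = 19.2 m.


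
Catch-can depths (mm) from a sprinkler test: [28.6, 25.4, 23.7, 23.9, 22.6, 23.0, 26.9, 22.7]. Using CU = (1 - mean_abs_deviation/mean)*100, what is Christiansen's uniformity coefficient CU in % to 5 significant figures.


mean = 24.60000 mm
mean |d_i - mean| = 1.775000 mm
CU = (1 - 1.775000/24.60000)*100 = 92.785 %
Therefore Christiansen's uniformity coefficient CU = 92.785 %.


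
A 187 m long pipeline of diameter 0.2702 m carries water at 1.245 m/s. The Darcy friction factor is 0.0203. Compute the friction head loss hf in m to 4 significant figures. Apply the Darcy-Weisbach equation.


Approach: apply the Darcy-Weisbach equation, hf = f*(L/D)*(v^2/(2g)).
hf = 0.0203 * (187/0.2702) * (1.245^2 / (2*9.81))
hf = 1.110 m
Therefore the friction head loss hf = 1.110 m.


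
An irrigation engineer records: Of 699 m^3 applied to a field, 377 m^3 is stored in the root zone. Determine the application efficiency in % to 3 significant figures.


Approach: apply the application efficiency ratio, Ea = (stored/applied)*100.
Ea = (377/699)*100 = 53.9 %
Therefore the application efficiency = 53.9 %.


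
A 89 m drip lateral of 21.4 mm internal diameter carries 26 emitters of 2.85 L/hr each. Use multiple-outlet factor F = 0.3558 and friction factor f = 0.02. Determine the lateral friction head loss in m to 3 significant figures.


Approach: apply Darcy-Weisbach with the multiple-outlet F-factor, Q = n*q/(3600*1000) m^3/s; v = Q/A; hf = F*f*(L/D)*(v^2/(2g)).
Q = 26*2.85/(3600*1000) = 2.0583e-05 m^3/s
A = pi*(21.4e-3/2)^2 = 3.5968e-04 m^2, so v = Q/A = 0.057227 m/s
hf = 0.3558*0.02*(89/0.0214)*(0.057227^2/(2*9.81)) = 0.00494 m
Therefore the lateral friction head loss = 0.00494 m.


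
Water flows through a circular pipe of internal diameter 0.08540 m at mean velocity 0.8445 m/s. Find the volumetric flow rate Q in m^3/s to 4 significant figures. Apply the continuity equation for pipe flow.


Approach: apply the continuity equation for pipe flow, Q = A * v with A = pi*(D/2)^2.
A = pi*(0.08540/2)^2 = 0.00572803 m^2
Q = 0.00572803 * 0.8445 = 0.004837 m^3/s
Therefore the volumetric flow rate Q = 0.004837 m^3/s.


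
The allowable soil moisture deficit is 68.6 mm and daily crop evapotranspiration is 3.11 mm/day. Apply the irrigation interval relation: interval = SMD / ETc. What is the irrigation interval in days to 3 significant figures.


interval = 68.6 / 3.11 = 22.1 days
Therefore the irrigation interval = 22.1 days.


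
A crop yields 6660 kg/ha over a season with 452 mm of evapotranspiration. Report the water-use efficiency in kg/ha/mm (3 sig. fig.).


Approach: apply the water-use efficiency ratio, WUE = yield/ET.
WUE = 6660 / 452 = 14.7 kg/ha/mm
Therefore the water-use efficiency = 14.7 kg/ha/mm.


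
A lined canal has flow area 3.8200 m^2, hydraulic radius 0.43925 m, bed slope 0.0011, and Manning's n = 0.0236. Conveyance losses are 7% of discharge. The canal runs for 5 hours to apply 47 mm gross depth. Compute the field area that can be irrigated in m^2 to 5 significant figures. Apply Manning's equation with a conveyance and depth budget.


Approach: apply Manning's equation with a conveyance and depth budget, Q = (1/n)*A*R^(2/3)*S^(1/2); Q_field = Q*(1-loss); Area = Q_field*t/(d/1000).
Step 1 — canal discharge (Manning's equation):
  Q = (1/0.0236) * 3.8200 * 0.43925^(2/3) * 0.0011^(1/2) = 3.102098 m^3/s
Step 2 — delivered flow: Q_field = 3.102098*(1 - 7/100) = 2.884951 m^3/s
Step 3 — volume delivered: V = 2.884951 * 5*3600 = 51929.12 m^3
Step 4 — area served: A = V / (depth/1000) = 51929.12 / 0.047 = 1104900 m^2
Therefore the field area that can be irrigated = 1104900 m^2.


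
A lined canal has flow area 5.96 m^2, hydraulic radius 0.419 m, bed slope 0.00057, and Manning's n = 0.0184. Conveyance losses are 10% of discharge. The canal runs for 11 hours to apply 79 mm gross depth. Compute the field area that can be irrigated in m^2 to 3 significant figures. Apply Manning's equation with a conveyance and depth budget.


Approach: apply Manning's equation with a conveyance and depth budget, Q = (1/n)*A*R^(2/3)*S^(1/2); Q_field = Q*(1-loss); Area = Q_field*t/(d/1000).
Step 1 — canal discharge (Manning's equation):
  Q = (1/0.0184) * 5.96 * 0.419^(2/3) * 0.00057^(1/2) = 4.3302 m^3/s
Step 2 — delivered flow: Q_field = 4.3302*(1 - 10/100) = 3.8972 m^3/s
Step 3 — volume delivered: V = 3.8972 * 11*3600 = 154330 m^3
Step 4 — area served: A = V / (depth/1000) = 154330 / 0.079 = 1950000 m^2
Therefore the field area that can be irrigated = 1950000 m^2.


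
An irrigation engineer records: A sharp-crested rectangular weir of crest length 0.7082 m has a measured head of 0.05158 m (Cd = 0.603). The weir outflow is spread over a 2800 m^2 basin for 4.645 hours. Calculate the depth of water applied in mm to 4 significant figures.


Approach: apply the rectangular weir equation with a volume-to-depth conversion, Q = (2/3)*Cd*L*sqrt(2g)*H^1.5; d = Q*t/A * 1000.
Step 1 — weir discharge:
  Q = (2/3)*0.603*0.7082*sqrt(2*9.81)*0.05158^1.5 = 0.0147725 m^3/s
Step 2 — volume: V = 0.0147725 * 4.645*3600 = 247.025 m^3
Step 3 — depth: d = V/A * 1000 = 247.025/2800 * 1000 = 88.22 mm
Therefore the depth of water applied = 88.22 mm.


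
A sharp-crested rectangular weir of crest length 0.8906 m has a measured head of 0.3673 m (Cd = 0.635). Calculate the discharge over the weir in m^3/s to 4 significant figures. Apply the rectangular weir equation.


Approach: apply the rectangular weir equation, Q = (2/3)*Cd*L*sqrt(2g)*H^1.5.
Q = (2/3)*0.635*0.8906*sqrt(2*9.81)*0.3673^1.5 = 0.3717 m^3/s
Therefore the discharge over the weir = 0.3717 m^3/s.


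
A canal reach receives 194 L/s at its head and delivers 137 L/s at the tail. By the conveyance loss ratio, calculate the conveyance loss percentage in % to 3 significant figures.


Approach: apply the conveyance loss ratio, loss% = ((Q_head - Q_tail)/Q_head)*100.
loss = ((194 - 137)/194)*100 = 29.4 %
Therefore the conveyance loss percentage = 29.4 %.


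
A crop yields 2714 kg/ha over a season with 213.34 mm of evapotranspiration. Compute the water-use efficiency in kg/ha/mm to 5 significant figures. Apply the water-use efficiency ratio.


Approach: apply the water-use efficiency ratio, WUE = yield/ET.
WUE = 2714 / 213.34 = 12.721 kg/ha/mm
Therefore the water-use efficiency = 12.721 kg/ha/mm.


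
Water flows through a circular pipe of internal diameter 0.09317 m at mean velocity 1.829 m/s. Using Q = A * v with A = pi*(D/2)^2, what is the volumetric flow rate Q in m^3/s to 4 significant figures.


A = pi*(0.09317/2)^2 = 0.00681777 m^2
Q = 0.00681777 * 1.829 = 0.01247 m^3/s
Therefore the volumetric flow rate Q = 0.01247 m^3/s.


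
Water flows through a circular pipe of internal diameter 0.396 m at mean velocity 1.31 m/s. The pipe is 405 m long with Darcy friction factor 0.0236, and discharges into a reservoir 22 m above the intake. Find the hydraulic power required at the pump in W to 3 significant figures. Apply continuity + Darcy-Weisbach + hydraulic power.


Approach: apply continuity + Darcy-Weisbach + hydraulic power, Q = A*v; hf = f*(L/D)*(v^2/(2g)); H = static + hf; P = rho*g*Q*H.
Step 1 — flow rate (continuity, Q = A*v):
  A = pi*(0.396/2)^2 = 0.12316 m^2
  Q = 0.12316 * 1.31 = 0.16134 m^3/s
Step 2 — friction head loss (Darcy-Weisbach):
  hf = 0.0236 * (405/0.396) * (1.31^2 / (2*9.81))
  hf = 2.1111 m
Step 3 — total head: H = 22 + 2.1111 = 24.111 m
Step 4 — hydraulic power (P = rho*g*Q*H):
  P = 1000 * 9.81 * 0.16134 * 24.111 = 38200 W
Therefore the hydraulic power required at the pump = 38200 W.


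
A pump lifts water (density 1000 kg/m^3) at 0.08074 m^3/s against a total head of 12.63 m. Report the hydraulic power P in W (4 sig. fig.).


Approach: apply the hydraulic power relation, P = rho*g*Q*H.
P = 1000 * 9.81 * 0.08074 * 12.63 = 10000 W
Therefore the hydraulic power P = 10000 W.


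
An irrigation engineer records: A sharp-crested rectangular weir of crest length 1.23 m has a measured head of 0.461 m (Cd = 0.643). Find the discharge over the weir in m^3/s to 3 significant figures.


Approach: apply the rectangular weir equation, Q = (2/3)*Cd*L*sqrt(2g)*H^1.5.
Q = (2/3)*0.643*1.23*sqrt(2*9.81)*0.461^1.5 = 0.731 m^3/s
Therefore the discharge over the weir = 0.731 m^3/s.


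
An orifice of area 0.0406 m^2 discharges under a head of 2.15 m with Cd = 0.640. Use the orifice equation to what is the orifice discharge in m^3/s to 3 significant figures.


Approach: apply the orifice equation, Q = Cd*A*sqrt(2*g*h).
Q = 0.640 * 0.0406 * sqrt(2*9.81*2.15) = 0.169 m^3/s
Therefore the orifice discharge = 0.169 m^3/s.


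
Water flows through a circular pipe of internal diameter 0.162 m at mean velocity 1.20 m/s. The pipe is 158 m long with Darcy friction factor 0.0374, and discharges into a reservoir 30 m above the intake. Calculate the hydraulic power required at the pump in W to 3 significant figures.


Approach: apply continuity + Darcy-Weisbach + hydraulic power, Q = A*v; hf = f*(L/D)*(v^2/(2g)); H = static + hf; P = rho*g*Q*H.
Step 1 — flow rate (continuity, Q = A*v):
  A = pi*(0.162/2)^2 = 0.020612 m^2
  Q = 0.020612 * 1.20 = 0.024734 m^3/s
Step 2 — friction head loss (Darcy-Weisbach):
  hf = 0.0374 * (158/0.162) * (1.20^2 / (2*9.81))
  hf = 2.6772 m
Step 3 — total head: H = 30 + 2.6772 = 32.677 m
Step 4 — hydraulic power (P = rho*g*Q*H):
  P = 1000 * 9.81 * 0.024734 * 32.677 = 7930 W
Therefore the hydraulic power required at the pump = 7930 W.


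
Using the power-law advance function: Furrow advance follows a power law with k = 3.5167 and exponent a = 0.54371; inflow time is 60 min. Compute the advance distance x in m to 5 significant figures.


Approach: apply the power-law advance function, x = k*t^a.
x = 3.5167 * 60^0.54371 = 32.579 m
Therefore the advance distance x = 32.579 m.


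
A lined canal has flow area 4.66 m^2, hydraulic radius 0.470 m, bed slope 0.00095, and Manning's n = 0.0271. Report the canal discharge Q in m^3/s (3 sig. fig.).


Approach: apply Manning's equation, Q = (1/n)*A*R^(2/3)*S^(1/2).
Q = (1/0.0271) * 4.66 * 0.470^(2/3) * 0.00095^(1/2) = 3.20 m^3/s
Therefore the canal discharge Q = 3.20 m^3/s.


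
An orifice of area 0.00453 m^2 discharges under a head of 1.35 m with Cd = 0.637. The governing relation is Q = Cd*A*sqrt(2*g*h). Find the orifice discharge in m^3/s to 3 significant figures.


Q = 0.637 * 0.00453 * sqrt(2*9.81*1.35) = 0.0149 m^3/s
Therefore the orifice discharge = 0.0149 m^3/s.


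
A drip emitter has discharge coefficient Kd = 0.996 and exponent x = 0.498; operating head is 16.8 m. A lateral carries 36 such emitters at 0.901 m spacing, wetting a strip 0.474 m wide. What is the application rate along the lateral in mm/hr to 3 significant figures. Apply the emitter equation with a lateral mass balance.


Approach: apply the emitter equation with a lateral mass balance, q = Kd*h^x; Q = n*q; rate = Q/(n*spacing*width).
Step 1 — single emitter flow (q = Kd*h^x):
  q = 0.996 * 16.8^0.498 = 4.0594 L/hr
Step 2 — total lateral flow: Q = 36 * 4.0594 = 146.14 L/hr
Step 3 — wetted area: A = 36 * 0.901 * 0.474 = 15.375 m^2
Step 4 — application rate: Q/A = 146.14/15.375 = 9.51 mm/hr
Therefore the application rate along the lateral = 9.51 mm/hr.


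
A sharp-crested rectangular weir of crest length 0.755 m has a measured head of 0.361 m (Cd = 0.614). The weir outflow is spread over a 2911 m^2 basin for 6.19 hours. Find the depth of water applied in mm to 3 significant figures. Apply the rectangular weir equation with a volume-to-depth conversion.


Approach: apply the rectangular weir equation with a volume-to-depth conversion, Q = (2/3)*Cd*L*sqrt(2g)*H^1.5; d = Q*t/A * 1000.
Step 1 — weir discharge:
  Q = (2/3)*0.614*0.755*sqrt(2*9.81)*0.361^1.5 = 0.29692 m^3/s
Step 2 — volume: V = 0.29692 * 6.19*3600 = 6616.5 m^3
Step 3 — depth: d = V/A * 1000 = 6616.5/2911 * 1000 = 2270 mm
Therefore the depth of water applied = 2270 mm.


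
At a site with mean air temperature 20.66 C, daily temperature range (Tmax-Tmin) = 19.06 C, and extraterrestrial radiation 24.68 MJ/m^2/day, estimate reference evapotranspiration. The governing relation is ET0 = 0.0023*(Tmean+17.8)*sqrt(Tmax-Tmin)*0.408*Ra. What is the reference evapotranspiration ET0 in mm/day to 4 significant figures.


ET0 = 0.0023*(20.66+17.8)*sqrt(19.06)*0.408*24.68 = 3.889 mm/day
Therefore the reference evapotranspiration ET0 = 3.889 mm/day.


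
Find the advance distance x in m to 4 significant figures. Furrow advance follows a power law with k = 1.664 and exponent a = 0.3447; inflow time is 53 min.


Approach: apply the power-law advance function, x = k*t^a.
x = 1.664 * 53^0.3447 = 6.539 m
Therefore the advance distance x = 6.539 m.


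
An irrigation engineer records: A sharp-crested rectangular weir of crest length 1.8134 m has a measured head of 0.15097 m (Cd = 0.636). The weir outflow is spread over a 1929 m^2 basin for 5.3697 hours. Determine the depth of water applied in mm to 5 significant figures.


Approach: apply the rectangular weir equation with a volume-to-depth conversion, Q = (2/3)*Cd*L*sqrt(2g)*H^1.5; d = Q*t/A * 1000.
Step 1 — weir discharge:
  Q = (2/3)*0.636*1.8134*sqrt(2*9.81)*0.15097^1.5 = 0.1997768 m^3/s
Step 2 — volume: V = 0.1997768 * 5.3697*3600 = 3861.868 m^3
Step 3 — depth: d = V/A * 1000 = 3861.868/1929 * 1000 = 2002.0 mm
Therefore the depth of water applied = 2002.0 mm.


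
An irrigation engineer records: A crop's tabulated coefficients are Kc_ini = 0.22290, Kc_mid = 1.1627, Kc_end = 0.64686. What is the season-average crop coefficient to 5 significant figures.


Approach: apply a simple seasonal average, Kc_avg = (Kc_ini + Kc_mid + Kc_end)/3.
Kc_avg = (0.22290 + 1.1627 + 0.64686)/3 = 0.67749
Therefore the season-average crop coefficient = 0.67749.


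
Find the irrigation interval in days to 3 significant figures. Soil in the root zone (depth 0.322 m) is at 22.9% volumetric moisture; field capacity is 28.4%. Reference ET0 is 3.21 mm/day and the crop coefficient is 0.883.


Approach: apply soil-water budget scheduling, SMD = (FC-theta)/100*depth*1000; ETc = ET0*Kc; interval = SMD/ETc.
Step 1 — soil moisture deficit:
  SMD = (28.4 - 22.9)/100 * 0.322 * 1000 = 17.710 mm
Step 2 — daily crop ET (ETc = ET0*Kc):
  ETc = 3.21 * 0.883 = 2.8344 mm/day
Step 3 — irrigation interval (SMD/ETc):
  interval = 17.710 / 2.8344 = 6.25 days
Therefore the irrigation interval = 6.25 days.


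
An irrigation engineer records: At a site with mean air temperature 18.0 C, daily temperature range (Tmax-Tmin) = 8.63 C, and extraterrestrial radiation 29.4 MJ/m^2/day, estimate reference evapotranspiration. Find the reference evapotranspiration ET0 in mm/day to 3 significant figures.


Approach: apply the Hargreaves-Samani method, ET0 = 0.0023*(Tmean+17.8)*sqrt(Tmax-Tmin)*0.408*Ra.
ET0 = 0.0023*(18.0+17.8)*sqrt(8.63)*0.408*29.4 = 2.90 mm/day
Therefore the reference evapotranspiration ET0 = 2.90 mm/day.


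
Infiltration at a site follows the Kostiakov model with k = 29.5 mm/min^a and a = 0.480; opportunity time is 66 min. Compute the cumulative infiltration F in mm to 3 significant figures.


Approach: apply the Kostiakov infiltration equation, F = k*t^a.
F = 29.5 * 66^0.480 = 220 mm
Therefore the cumulative infiltration F = 220 mm.


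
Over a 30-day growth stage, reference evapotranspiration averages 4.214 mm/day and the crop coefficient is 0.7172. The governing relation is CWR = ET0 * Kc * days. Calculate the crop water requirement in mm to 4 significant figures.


CWR = 4.214 * 0.7172 * 30 = 90.67 mm
Therefore the crop water requirement = 90.67 mm.


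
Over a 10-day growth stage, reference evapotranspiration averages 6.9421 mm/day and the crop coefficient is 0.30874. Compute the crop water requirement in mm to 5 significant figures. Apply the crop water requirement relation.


Approach: apply the crop water requirement relation, CWR = ET0 * Kc * days.
CWR = 6.9421 * 0.30874 * 10 = 21.433 mm
Therefore the crop water requirement = 21.433 mm.


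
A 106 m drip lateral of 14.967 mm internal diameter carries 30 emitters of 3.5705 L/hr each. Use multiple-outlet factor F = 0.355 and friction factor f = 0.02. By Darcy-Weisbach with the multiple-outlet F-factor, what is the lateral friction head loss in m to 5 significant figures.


Approach: apply Darcy-Weisbach with the multiple-outlet F-factor, Q = n*q/(3600*1000) m^3/s; v = Q/A; hf = F*f*(L/D)*(v^2/(2g)).
Q = 30*3.5705/(3600*1000) = 2.975417e-05 m^3/s
A = pi*(14.967e-3/2)^2 = 1.759379e-04 m^2, so v = Q/A = 0.1691174 m/s
hf = 0.355*0.02*(106/0.014967)*(0.1691174^2/(2*9.81)) = 0.073301 m
Therefore the lateral friction head loss = 0.073301 m.


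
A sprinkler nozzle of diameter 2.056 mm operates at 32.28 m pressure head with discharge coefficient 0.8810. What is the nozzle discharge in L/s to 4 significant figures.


Approach: apply the orifice equation, Q = Cd*A*sqrt(2*g*h), A = pi*(d/2)^2.
A = pi*(2.056e-3/2)^2 = 3.31998e-06 m^2
Q = 0.8810 * 3.31998e-06 * sqrt(2*9.81*32.28) * 1000 = 0.07361 L/s
Therefore the nozzle discharge = 0.07361 L/s.


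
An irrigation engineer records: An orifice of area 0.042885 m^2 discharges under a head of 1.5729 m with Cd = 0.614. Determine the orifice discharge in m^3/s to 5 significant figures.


Approach: apply the orifice equation, Q = Cd*A*sqrt(2*g*h).
Q = 0.614 * 0.042885 * sqrt(2*9.81*1.5729) = 0.14628 m^3/s
Therefore the orifice discharge = 0.14628 m^3/s.


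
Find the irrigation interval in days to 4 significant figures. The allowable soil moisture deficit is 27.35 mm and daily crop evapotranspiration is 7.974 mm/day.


Approach: apply the irrigation interval relation, interval = SMD / ETc.
interval = 27.35 / 7.974 = 3.430 days
Therefore the irrigation interval = 3.430 days.


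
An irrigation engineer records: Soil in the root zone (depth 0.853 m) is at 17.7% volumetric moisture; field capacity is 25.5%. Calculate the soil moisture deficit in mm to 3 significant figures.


Approach: apply the soil moisture deficit relation, SMD = (FC - theta)/100 * depth * 1000.
SMD = (25.5 - 17.7)/100 * 0.853 * 1000 = 66.5 mm
Therefore the soil moisture deficit = 66.5 mm.


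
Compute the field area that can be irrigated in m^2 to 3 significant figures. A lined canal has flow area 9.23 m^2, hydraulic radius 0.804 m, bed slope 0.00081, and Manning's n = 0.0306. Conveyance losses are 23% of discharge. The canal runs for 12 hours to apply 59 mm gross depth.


Approach: apply Manning's equation with a conveyance and depth budget, Q = (1/n)*A*R^(2/3)*S^(1/2); Q_field = Q*(1-loss); Area = Q_field*t/(d/1000).
Step 1 — canal discharge (Manning's equation):
  Q = (1/0.0306) * 9.23 * 0.804^(2/3) * 0.00081^(1/2) = 7.4227 m^3/s
Step 2 — delivered flow: Q_field = 7.4227*(1 - 23/100) = 5.7155 m^3/s
Step 3 — volume delivered: V = 5.7155 * 12*3600 = 246910 m^3
Step 4 — area served: A = V / (depth/1000) = 246910 / 0.059 = 4180000 m^2
Therefore the field area that can be irrigated = 4180000 m^2.


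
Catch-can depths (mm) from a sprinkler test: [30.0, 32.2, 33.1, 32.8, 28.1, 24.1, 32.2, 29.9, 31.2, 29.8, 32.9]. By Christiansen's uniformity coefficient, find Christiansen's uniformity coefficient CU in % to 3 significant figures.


Approach: apply Christiansen's uniformity coefficient, CU = (1 - mean_abs_deviation/mean)*100.
mean = 30.573 mm
mean |d_i - mean| = 1.9934 mm
CU = (1 - 1.9934/30.573)*100 = 93.5 %
Therefore Christiansen's uniformity coefficient CU = 93.5 %.


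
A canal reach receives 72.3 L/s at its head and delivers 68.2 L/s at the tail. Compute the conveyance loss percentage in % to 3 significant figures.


Approach: apply the conveyance loss ratio, loss% = ((Q_head - Q_tail)/Q_head)*100.
loss = ((72.3 - 68.2)/72.3)*100 = 5.67 %
Therefore the conveyance loss percentage = 5.67 %.


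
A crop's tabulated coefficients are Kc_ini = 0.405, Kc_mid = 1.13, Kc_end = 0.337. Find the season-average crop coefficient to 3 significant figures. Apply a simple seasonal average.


Approach: apply a simple seasonal average, Kc_avg = (Kc_ini + Kc_mid + Kc_end)/3.
Kc_avg = (0.405 + 1.13 + 0.337)/3 = 0.624
Therefore the season-average crop coefficient = 0.624.


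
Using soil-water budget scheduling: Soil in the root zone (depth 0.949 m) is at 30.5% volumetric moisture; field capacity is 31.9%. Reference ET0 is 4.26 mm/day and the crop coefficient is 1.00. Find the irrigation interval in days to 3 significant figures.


Approach: apply soil-water budget scheduling, SMD = (FC-theta)/100*depth*1000; ETc = ET0*Kc; interval = SMD/ETc.
Step 1 — soil moisture deficit:
  SMD = (31.9 - 30.5)/100 * 0.949 * 1000 = 13.286 mm
Step 2 — daily crop ET (ETc = ET0*Kc):
  ETc = 4.26 * 1.00 = 4.2600 mm/day
Step 3 — irrigation interval (SMD/ETc):
  interval = 13.286 / 4.2600 = 3.12 days
Therefore the irrigation interval = 3.12 days.


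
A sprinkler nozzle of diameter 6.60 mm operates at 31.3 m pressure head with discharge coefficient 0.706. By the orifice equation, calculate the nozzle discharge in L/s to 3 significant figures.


Approach: apply the orifice equation, Q = Cd*A*sqrt(2*g*h), A = pi*(d/2)^2.
A = pi*(6.60e-3/2)^2 = 3.4212e-05 m^2
Q = 0.706 * 3.4212e-05 * sqrt(2*9.81*31.3) * 1000 = 0.599 L/s
Therefore the nozzle discharge = 0.599 L/s.


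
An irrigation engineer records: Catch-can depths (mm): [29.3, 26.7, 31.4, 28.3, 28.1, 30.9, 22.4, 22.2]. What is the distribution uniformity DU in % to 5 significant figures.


Approach: apply the low-quarter distribution uniformity, DU = (mean of lowest quarter of readings / overall mean)*100.
sorted lowest 2 of 8: [22.2, 22.4] -> mean = 22.30000 mm
overall mean = 27.41250 mm
DU = (22.30000/27.41250)*100 = 81.350 %
Therefore the distribution uniformity DU = 81.350 %.


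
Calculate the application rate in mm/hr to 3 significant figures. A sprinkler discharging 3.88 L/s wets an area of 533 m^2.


Approach: apply the application rate relation, rate = (Q/A)*3600.
rate = (3.88 / 533) * 3600 = 26.2 mm/hr
Therefore the application rate = 26.2 mm/hr.


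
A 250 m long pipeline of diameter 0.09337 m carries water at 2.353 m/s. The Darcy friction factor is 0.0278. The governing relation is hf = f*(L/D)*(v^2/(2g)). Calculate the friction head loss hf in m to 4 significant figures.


hf = 0.0278 * (250/0.09337) * (2.353^2 / (2*9.81))
hf = 21.00 m
Therefore the friction head loss hf = 21.00 m.


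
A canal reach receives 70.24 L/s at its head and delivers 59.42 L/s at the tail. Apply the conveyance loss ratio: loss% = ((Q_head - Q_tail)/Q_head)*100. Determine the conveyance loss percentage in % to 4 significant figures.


loss = ((70.24 - 59.42)/70.24)*100 = 15.40 %
Therefore the conveyance loss percentage = 15.40 %.


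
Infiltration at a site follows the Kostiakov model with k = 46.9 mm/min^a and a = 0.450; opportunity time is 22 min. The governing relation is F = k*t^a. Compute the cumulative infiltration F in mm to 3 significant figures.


F = 46.9 * 22^0.450 = 188 mm
Therefore the cumulative infiltration F = 188 mm.


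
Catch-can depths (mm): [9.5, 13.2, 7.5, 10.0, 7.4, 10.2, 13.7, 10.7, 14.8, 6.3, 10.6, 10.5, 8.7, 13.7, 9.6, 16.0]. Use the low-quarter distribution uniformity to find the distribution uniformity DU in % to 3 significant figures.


Approach: apply the low-quarter distribution uniformity, DU = (mean of lowest quarter of readings / overall mean)*100.
sorted lowest 4 of 16: [6.3, 7.4, 7.5, 8.7] -> mean = 7.4750 mm
overall mean = 10.775 mm
DU = (7.4750/10.775)*100 = 69.4 %
Therefore the distribution uniformity DU = 69.4 %.


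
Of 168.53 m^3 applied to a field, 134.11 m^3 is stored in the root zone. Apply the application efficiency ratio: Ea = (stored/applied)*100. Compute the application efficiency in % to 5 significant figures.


Ea = (134.11/168.53)*100 = 79.576 %
Therefore the application efficiency = 79.576 %.


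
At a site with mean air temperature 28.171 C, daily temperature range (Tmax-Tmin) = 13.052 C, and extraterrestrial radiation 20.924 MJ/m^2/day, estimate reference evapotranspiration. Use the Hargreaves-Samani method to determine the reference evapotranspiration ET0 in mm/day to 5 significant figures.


Approach: apply the Hargreaves-Samani method, ET0 = 0.0023*(Tmean+17.8)*sqrt(Tmax-Tmin)*0.408*Ra.
ET0 = 0.0023*(28.171+17.8)*sqrt(13.052)*0.408*20.924 = 3.2610 mm/day
Therefore the reference evapotranspiration ET0 = 3.2610 mm/day.


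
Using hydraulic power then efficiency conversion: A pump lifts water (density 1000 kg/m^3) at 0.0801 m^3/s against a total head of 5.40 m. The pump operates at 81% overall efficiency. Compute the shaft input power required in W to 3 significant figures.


Approach: apply hydraulic power then efficiency conversion, P = rho*g*Q*H; P_in = P/eta.
Step 1 — hydraulic power (P = rho*g*Q*H):
  P = 1000 * 9.81 * 0.0801 * 5.40 = 4243.2 W
Step 2 — input power: P_in = P/eta = 4243.2 / 0.81 = 5240 W
Therefore the shaft input power required = 5240 W.


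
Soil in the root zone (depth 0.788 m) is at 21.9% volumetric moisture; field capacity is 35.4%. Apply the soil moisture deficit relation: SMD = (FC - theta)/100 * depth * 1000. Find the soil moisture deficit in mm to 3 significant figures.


SMD = (35.4 - 21.9)/100 * 0.788 * 1000 = 106 mm
Therefore the soil moisture deficit = 106 mm.


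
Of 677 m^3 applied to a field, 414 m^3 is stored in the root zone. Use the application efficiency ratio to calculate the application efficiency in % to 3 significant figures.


Approach: apply the application efficiency ratio, Ea = (stored/applied)*100.
Ea = (414/677)*100 = 61.2 %
Therefore the application efficiency = 61.2 %.


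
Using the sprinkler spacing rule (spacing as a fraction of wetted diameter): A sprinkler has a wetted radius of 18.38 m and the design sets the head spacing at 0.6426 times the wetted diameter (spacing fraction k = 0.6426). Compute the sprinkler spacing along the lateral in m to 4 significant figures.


Approach: apply the sprinkler spacing rule (spacing as a fraction of wetted diameter), S = k*(2*R).
S = 0.6426 * (2 * 18.38) = 23.62 m
Therefore the sprinkler spacing along the lateral = 23.62 m.


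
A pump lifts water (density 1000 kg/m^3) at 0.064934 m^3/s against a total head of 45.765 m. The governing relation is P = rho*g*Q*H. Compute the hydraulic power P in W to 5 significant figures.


P = 1000 * 9.81 * 0.064934 * 45.765 = 29152 W
Therefore the hydraulic power P = 29152 W.


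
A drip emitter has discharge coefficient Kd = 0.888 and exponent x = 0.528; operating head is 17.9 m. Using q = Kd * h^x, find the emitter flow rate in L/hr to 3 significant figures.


q = 0.888 * 17.9^0.528 = 4.07 L/hr
Therefore the emitter flow rate = 4.07 L/hr.


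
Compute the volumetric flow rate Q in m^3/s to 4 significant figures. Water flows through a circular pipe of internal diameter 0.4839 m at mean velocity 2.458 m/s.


Approach: apply the continuity equation for pipe flow, Q = A * v with A = pi*(D/2)^2.
A = pi*(0.4839/2)^2 = 0.183908 m^2
Q = 0.183908 * 2.458 = 0.4520 m^3/s
Therefore the volumetric flow rate Q = 0.4520 m^3/s.


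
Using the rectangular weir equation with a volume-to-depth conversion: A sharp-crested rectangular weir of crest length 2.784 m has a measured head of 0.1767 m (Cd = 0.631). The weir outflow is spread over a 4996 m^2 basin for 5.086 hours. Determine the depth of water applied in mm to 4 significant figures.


Approach: apply the rectangular weir equation with a volume-to-depth conversion, Q = (2/3)*Cd*L*sqrt(2g)*H^1.5; d = Q*t/A * 1000.
Step 1 — weir discharge:
  Q = (2/3)*0.631*2.784*sqrt(2*9.81)*0.1767^1.5 = 0.385311 m^3/s
Step 2 — volume: V = 0.385311 * 5.086*3600 = 7054.89 m^3
Step 3 — depth: d = V/A * 1000 = 7054.89/4996 * 1000 = 1412 mm
Therefore the depth of water applied = 1412 mm.


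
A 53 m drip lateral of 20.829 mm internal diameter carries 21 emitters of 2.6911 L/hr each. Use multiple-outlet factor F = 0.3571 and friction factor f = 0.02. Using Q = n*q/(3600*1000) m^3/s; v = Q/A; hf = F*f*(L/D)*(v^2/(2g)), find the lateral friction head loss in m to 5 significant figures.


Q = 21*2.6911/(3600*1000) = 1.569808e-05 m^3/s
A = pi*(20.829e-3/2)^2 = 3.407428e-04 m^2, so v = Q/A = 0.04607018 m/s
hf = 0.3571*0.02*(53/0.020829)*(0.04607018^2/(2*9.81)) = 0.0019659 m
Therefore the lateral friction head loss = 0.0019659 m.


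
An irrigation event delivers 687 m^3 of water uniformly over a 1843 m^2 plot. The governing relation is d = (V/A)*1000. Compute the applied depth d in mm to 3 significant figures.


d = (687 / 1843) * 1000 = 373 mm
Therefore the applied depth d = 373 mm.


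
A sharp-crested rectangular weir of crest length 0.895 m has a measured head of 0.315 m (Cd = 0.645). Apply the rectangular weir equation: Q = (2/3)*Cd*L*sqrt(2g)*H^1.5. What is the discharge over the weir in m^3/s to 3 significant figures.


Q = (2/3)*0.645*0.895*sqrt(2*9.81)*0.315^1.5 = 0.301 m^3/s
Therefore the discharge over the weir = 0.301 m^3/s.


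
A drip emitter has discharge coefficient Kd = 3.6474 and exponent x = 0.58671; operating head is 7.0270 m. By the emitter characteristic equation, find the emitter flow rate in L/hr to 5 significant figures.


Approach: apply the emitter characteristic equation, q = Kd * h^x.
q = 3.6474 * 7.0270^0.58671 = 11.450 L/hr
Therefore the emitter flow rate = 11.450 L/hr.


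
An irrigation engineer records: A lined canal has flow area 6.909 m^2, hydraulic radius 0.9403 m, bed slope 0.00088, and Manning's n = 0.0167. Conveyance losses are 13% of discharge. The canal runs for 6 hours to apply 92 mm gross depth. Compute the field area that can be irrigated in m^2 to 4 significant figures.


Approach: apply Manning's equation with a conveyance and depth budget, Q = (1/n)*A*R^(2/3)*S^(1/2); Q_field = Q*(1-loss); Area = Q_field*t/(d/1000).
Step 1 — canal discharge (Manning's equation):
  Q = (1/0.0167) * 6.909 * 0.9403^(2/3) * 0.00088^(1/2) = 11.7793 m^3/s
Step 2 — delivered flow: Q_field = 11.7793*(1 - 13/100) = 10.2479 m^3/s
Step 3 — volume delivered: V = 10.2479 * 6*3600 = 221356 m^3
Step 4 — area served: A = V / (depth/1000) = 221356 / 0.092 = 2406000 m^2
Therefore the field area that can be irrigated = 2406000 m^2.


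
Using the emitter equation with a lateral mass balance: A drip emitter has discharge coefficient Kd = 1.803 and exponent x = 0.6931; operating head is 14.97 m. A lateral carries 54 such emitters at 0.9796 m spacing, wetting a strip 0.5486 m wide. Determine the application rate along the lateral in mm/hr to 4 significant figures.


Approach: apply the emitter equation with a lateral mass balance, q = Kd*h^x; Q = n*q; rate = Q/(n*spacing*width).
Step 1 — single emitter flow (q = Kd*h^x):
  q = 1.803 * 14.97^0.6931 = 11.7636 L/hr
Step 2 — total lateral flow: Q = 54 * 11.7636 = 635.237 L/hr
Step 3 — wetted area: A = 54 * 0.9796 * 0.5486 = 29.0201 m^2
Step 4 — application rate: Q/A = 635.237/29.0201 = 21.89 mm/hr
Therefore the application rate along the lateral = 21.89 mm/hr.


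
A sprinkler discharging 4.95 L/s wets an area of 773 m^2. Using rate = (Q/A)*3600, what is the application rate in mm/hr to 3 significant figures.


rate = (4.95 / 773) * 3600 = 23.1 mm/hr
Therefore the application rate = 23.1 mm/hr.


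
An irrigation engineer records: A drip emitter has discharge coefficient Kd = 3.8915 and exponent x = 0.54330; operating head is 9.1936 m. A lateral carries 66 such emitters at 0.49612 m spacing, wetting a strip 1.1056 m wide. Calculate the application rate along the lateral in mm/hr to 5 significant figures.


Approach: apply the emitter equation with a lateral mass balance, q = Kd*h^x; Q = n*q; rate = Q/(n*spacing*width).
Step 1 — single emitter flow (q = Kd*h^x):
  q = 3.8915 * 9.1936^0.54330 = 12.98909 L/hr
Step 2 — total lateral flow: Q = 66 * 12.98909 = 857.2800 L/hr
Step 3 — wetted area: A = 66 * 0.49612 * 1.1056 = 36.20168 m^2
Step 4 — application rate: Q/A = 857.2800/36.20168 = 23.681 mm/hr
Therefore the application rate along the lateral = 23.681 mm/hr.


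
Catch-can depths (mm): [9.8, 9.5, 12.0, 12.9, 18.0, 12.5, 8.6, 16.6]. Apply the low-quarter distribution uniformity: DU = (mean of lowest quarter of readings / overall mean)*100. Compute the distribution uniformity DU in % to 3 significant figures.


sorted lowest 2 of 8: [8.6, 9.5] -> mean = 9.0500 mm
overall mean = 12.488 mm
DU = (9.0500/12.488)*100 = 72.5 %
Therefore the distribution uniformity DU = 72.5 %.


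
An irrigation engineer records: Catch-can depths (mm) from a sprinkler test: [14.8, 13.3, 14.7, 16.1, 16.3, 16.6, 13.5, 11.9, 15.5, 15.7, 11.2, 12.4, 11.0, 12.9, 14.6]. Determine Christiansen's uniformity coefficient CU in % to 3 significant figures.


Approach: apply Christiansen's uniformity coefficient, CU = (1 - mean_abs_deviation/mean)*100.
mean = 14.033 mm
mean |d_i - mean| = 1.6044 mm
CU = (1 - 1.6044/14.033)*100 = 88.6 %
Therefore Christiansen's uniformity coefficient CU = 88.6 %.


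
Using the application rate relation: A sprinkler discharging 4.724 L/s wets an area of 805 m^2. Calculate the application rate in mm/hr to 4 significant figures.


Approach: apply the application rate relation, rate = (Q/A)*3600.
rate = (4.724 / 805) * 3600 = 21.13 mm/hr
Therefore the application rate = 21.13 mm/hr.


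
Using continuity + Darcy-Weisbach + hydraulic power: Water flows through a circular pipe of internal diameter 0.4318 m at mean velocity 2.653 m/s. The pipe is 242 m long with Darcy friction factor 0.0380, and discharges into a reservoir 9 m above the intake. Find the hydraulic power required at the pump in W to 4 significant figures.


Approach: apply continuity + Darcy-Weisbach + hydraulic power, Q = A*v; hf = f*(L/D)*(v^2/(2g)); H = static + hf; P = rho*g*Q*H.
Step 1 — flow rate (continuity, Q = A*v):
  A = pi*(0.4318/2)^2 = 0.146438 m^2
  Q = 0.146438 * 2.653 = 0.388501 m^3/s
Step 2 — friction head loss (Darcy-Weisbach):
  hf = 0.0380 * (242/0.4318) * (2.653^2 / (2*9.81))
  hf = 7.63997 m
Step 3 — total head: H = 9 + 7.63997 = 16.6400 m
Step 4 — hydraulic power (P = rho*g*Q*H):
  P = 1000 * 9.81 * 0.388501 * 16.6400 = 63420 W
Therefore the hydraulic power required at the pump = 63420 W.


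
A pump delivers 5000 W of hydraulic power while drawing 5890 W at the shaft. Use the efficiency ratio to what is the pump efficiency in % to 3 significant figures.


Approach: apply the efficiency ratio, eta = (P_out/P_in)*100.
eta = (5000 / 5890) * 100 = 84.9 %
Therefore the pump efficiency = 84.9 %.


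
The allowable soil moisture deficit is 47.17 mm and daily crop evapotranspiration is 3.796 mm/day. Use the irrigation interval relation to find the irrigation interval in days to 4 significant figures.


Approach: apply the irrigation interval relation, interval = SMD / ETc.
interval = 47.17 / 3.796 = 12.43 days
Therefore the irrigation interval = 12.43 days.
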